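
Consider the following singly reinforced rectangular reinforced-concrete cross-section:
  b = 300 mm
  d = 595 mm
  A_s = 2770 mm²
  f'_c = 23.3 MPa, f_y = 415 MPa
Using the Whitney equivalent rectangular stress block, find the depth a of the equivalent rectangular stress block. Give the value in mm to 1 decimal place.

a ≈ 193.5 mm

T = A_s f_y = 2770 × 415 = 1149550 N = 1149.55 kN.
Setting C = 0.85 f'_c a b equal to T: a = 1149550/(0.85 × 23.3 × 300) = 193.5 mm.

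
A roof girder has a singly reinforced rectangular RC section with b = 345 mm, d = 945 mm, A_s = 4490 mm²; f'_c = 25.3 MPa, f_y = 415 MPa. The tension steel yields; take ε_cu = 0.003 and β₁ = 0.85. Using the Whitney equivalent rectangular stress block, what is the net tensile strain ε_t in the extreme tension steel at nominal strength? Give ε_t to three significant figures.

ε_t ≈ 0.00659

a = A_s f_y/(0.85 f'_c b) = 251.15 mm.
β₁ = 0.85, so c = a/β₁ = 251.15/0.85 = 295.47 mm.
From the linear strain diagram with ε_cu = 0.003: ε_t = 0.003 (d − c)/c = 0.003 × (945 − 295.47)/295.47 = 0.00659.
Since ε_t ≥ 0.005, the section is tension-controlled.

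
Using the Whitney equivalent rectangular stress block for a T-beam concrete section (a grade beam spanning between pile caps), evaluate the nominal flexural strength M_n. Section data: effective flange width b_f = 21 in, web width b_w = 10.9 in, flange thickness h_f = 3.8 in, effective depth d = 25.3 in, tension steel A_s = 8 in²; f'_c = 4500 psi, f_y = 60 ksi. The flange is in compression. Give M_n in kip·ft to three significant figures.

M_n ≈ 878 kip·ft

Tension: T = A_s f_y = 8 × 60 = 480 kips.
Try a within the flange: a = T/(0.85 f'_c b_f) = 480/(0.85 × 4.5 × 21) = 5.976 in.
a = 5.976 > h_f = 3.8 in: the block extends into the web. Split into flange-overhang and web parts.
C_f = 0.85 f'_c (b_f − b_w) h_f = 0.85 × 4.5 × (21 − 10.9) × 3.8 = 146.8 kips.
Remaining web compression depth: a_w = (T − C_f)/(0.85 f'_c b_w) = (480 − 146.8)/(0.85 × 4.5 × 10.9) = 7.992 in.
M_n = C_f(d − h_f/2) + (T − C_f)(d − a_w/2) = 146.8 × (25.3 − 1.9) + 333.2 × (25.3 − 3.996) = 3435.1 + 7098.5 = 10533.6 kip·in.
M_n = 10533.6/12 = 877.80 kip·ft.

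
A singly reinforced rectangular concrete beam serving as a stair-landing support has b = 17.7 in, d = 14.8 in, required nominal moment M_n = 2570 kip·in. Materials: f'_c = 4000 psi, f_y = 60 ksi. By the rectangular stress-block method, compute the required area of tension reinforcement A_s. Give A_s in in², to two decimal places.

From M_n = 0.85 f'_c a b (d − a/2):
a = d − √(d² − 2M_n/(0.85 f'_c b)) = 14.8 − √(14.8² − 2 × 2570/(0.85 × 4 × 17.7)) = 3.240 in.
A_s = 0.85 f'_c a b / f_y = 0.85 × 4 × 3.240 × 17.7 / 60 = 3.250 in².

A_s ≈ 3.25 in²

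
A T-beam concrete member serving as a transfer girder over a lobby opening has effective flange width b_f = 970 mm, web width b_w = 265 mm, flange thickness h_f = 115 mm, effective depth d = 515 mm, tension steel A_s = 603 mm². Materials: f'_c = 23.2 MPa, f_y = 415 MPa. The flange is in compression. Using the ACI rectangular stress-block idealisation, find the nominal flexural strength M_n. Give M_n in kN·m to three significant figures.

Tension: T = A_s f_y = 603 × 415 = 250245 N.
Try a within the flange: a = T/(0.85 f'_c b_f) = 250245/(0.85 × 23.2 × 970) = 13.08 mm.
Since a = 13.08 ≤ h_f = 115 mm, the stress block lies entirely in the flange; analyse as a rectangular beam of width b_f.
M_n = T(d − a/2) = 250245 × (515 − 6.54) = 127.24 × 10⁶ N·mm.
M_n = 127.24 kN·m.

M_n ≈ 127 kN·m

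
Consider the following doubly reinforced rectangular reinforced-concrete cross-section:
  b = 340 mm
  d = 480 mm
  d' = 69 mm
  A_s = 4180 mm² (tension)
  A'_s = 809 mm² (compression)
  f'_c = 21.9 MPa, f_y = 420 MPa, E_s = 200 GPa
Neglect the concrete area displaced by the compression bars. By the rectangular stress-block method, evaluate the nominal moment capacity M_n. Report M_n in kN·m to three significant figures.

M_n ≈ 661 kN·m

Assume both tension and compression steel yield.
Net tension couple steel: A_s − A'_s = 3371 mm².
a = (A_s − A'_s) f_y / (0.85 f'_c b) = 1415820/(0.85 × 21.9 × 340) = 223.70 mm.
c = a/β₁ = 223.70/0.85 = 263.18 mm; ε'_s = 0.003(c − d')/c = 0.0022 ≥ f_y/E_s = 0.0021, so compression steel does yield.
M_n = (A_s − A'_s) f_y (d − a/2) + A'_s f_y (d − d') = [1415820 × (480 − 111.85) + 339780 × (480 − 69)] × 10⁻⁶ = 521.23 + 139.65 = 660.88 kN·m.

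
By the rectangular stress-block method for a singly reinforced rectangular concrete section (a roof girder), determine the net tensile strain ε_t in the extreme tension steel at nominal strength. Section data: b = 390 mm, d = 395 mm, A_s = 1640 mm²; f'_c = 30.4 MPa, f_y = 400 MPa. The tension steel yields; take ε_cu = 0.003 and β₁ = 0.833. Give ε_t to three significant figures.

a = A_s f_y/(0.85 f'_c b) = 65.09 mm.
β₁ = 0.833, so c = a/β₁ = 65.09/0.833 = 78.14 mm.
From the linear strain diagram with ε_cu = 0.003: ε_t = 0.003 (d − c)/c = 0.003 × (395 − 78.14)/78.14 = 0.0122.
Since ε_t ≥ 0.005, the section is tension-controlled.

ε_t ≈ 0.0122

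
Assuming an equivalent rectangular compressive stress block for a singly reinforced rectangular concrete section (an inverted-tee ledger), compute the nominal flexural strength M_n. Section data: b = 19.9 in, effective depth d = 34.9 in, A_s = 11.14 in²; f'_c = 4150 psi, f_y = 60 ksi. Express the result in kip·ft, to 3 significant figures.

M_n ≈ 1680 kip·ft

T = A_s f_y = 11.14 × 60 = 668.4 kips.
a = T/(0.85 f'_c b) = 668.4/(0.85 × 4.15 × 19.9) = 9.522 in.
M_n = T(d − a/2) = 668.4 × (34.9 − 4.761) = 20144.9 kip·in = 20144.9/12 = 1678.74 kip·ft.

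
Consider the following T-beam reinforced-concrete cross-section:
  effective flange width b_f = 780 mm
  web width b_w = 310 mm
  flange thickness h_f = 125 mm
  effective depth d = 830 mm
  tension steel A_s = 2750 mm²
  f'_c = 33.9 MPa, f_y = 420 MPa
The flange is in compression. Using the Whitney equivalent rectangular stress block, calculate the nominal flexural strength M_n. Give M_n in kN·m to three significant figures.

M_n ≈ 929 kN·m

Tension: T = A_s f_y = 2750 × 420 = 1155000 N.
Try a within the flange: a = T/(0.85 f'_c b_f) = 1155000/(0.85 × 33.9 × 780) = 51.39 mm.
Since a = 51.39 ≤ h_f = 125 mm, the stress block lies entirely in the flange; analyse as a rectangular beam of width b_f.
M_n = T(d − a/2) = 1155000 × (830 − 25.695) = 928.97 × 10⁶ N·mm.
M_n = 928.97 kN·m.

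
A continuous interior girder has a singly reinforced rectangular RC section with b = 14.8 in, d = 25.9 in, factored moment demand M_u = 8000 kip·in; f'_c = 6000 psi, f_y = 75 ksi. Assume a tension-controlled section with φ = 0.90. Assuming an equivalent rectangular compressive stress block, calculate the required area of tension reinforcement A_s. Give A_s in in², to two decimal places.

M_n = M_u/φ = 8000/0.90 = 8888.89 kip·in.
From M_n = 0.85 f'_c a b (d − a/2):
a = d − √(d² − 2M_n/(0.85 f'_c b)) = 25.9 − √(25.9² − 2 × 8888.89/(0.85 × 6 × 14.8)) = 5.037 in.
A_s = 0.85 f'_c a b / f_y = 0.85 × 6 × 5.037 × 14.8 / 75 = 5.069 in².

A_s ≈ 5.07 in²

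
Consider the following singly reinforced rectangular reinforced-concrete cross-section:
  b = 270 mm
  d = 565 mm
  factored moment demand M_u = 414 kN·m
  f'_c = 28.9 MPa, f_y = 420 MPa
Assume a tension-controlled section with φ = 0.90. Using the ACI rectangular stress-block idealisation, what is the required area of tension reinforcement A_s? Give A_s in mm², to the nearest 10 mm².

M_n = M_u/φ = 414/0.90 = 460 kN·m.
With M_n = 0.85 f'_c a b (d − a/2), solve the quadratic for a:
a = d − √(d² − 2M_n/(0.85 f'_c b)) = 565 − √(565² − 2 × 460×10⁶/(0.85 × 28.9 × 270)) = 140.13 mm.
A_s = 0.85 f'_c a b / f_y = 0.85 × 28.9 × 140.13 × 270 / 420 = 2212.9 mm².

A_s ≈ 2210 mm²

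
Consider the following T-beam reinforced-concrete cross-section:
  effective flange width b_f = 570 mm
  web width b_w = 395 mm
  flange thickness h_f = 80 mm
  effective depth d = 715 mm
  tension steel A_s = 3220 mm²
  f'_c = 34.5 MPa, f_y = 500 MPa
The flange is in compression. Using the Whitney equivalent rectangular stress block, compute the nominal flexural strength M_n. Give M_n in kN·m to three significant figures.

Tension: T = A_s f_y = 3220 × 500 = 1610000 N.
Try a within the flange: a = T/(0.85 f'_c b_f) = 1610000/(0.85 × 34.5 × 570) = 96.32 mm.
a = 96.32 > h_f = 80 mm: the block extends into the web. Split into flange-overhang and web parts.
C_f = 0.85 f'_c (b_f − b_w) h_f = 0.85 × 34.5 × (570 − 395) × 80 = 410550 N.
Remaining web compression depth: a_w = (T − C_f)/(0.85 f'_c b_w) = (1610000 − 410550)/(0.85 × 34.5 × 395) = 103.55 mm.
M_n = C_f(d − h_f/2) + (T − C_f)(d − a_w/2) = 410550 × (715 − 40) + 1199450 × (715 − 51.775) = 277.12 + 795.51 = 1072.63 × 10⁶ N·mm.
M_n = 1072.63 kN·m.

M_n ≈ 1070 kN·m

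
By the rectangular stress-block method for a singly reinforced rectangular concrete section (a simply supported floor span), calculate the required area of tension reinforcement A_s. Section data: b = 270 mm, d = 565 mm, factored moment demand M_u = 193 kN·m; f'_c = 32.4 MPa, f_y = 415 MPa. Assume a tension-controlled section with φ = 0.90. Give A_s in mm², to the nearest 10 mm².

A_s ≈ 960 mm²

M_n = M_u/φ = 193/0.90 = 214.444 kN·m.
With M_n = 0.85 f'_c a b (d − a/2), solve the quadratic for a:
a = d − √(d² − 2M_n/(0.85 f'_c b)) = 565 − √(565² − 2 × 214.444×10⁶/(0.85 × 32.4 × 270)) = 53.58 mm.
A_s = 0.85 f'_c a b / f_y = 0.85 × 32.4 × 53.58 × 270 / 415 = 960.0 mm².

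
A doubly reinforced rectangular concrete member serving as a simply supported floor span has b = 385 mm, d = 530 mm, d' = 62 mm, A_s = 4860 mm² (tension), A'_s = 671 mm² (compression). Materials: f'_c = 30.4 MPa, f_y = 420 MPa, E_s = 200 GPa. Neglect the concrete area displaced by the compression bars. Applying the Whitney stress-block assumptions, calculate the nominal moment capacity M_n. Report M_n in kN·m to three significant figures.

Assume both tension and compression steel yield.
Net tension couple steel: A_s − A'_s = 4189 mm².
a = (A_s − A'_s) f_y / (0.85 f'_c b) = 1759380/(0.85 × 30.4 × 385) = 176.85 mm.
c = a/β₁ = 176.85/0.833 = 212.30 mm; ε'_s = 0.003(c − d')/c = 0.0021 ≥ f_y/E_s = 0.0021, so compression steel does yield.
M_n = (A_s − A'_s) f_y (d − a/2) + A'_s f_y (d − d') = [1759380 × (530 − 88.425) + 281820 × (530 − 62)] × 10⁻⁶ = 776.90 + 131.89 = 908.79 kN·m.

M_n ≈ 909 kN·m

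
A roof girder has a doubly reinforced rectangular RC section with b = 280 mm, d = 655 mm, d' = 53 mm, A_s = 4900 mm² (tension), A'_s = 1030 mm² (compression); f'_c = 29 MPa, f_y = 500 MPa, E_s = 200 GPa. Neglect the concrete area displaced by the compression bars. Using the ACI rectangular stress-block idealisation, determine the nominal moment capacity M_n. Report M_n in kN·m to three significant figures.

M_n ≈ 1310 kN·m

Assume both tension and compression steel yield.
Net tension couple steel: A_s − A'_s = 3870 mm².
a = (A_s − A'_s) f_y / (0.85 f'_c b) = 1935000/(0.85 × 29 × 280) = 280.35 mm.
c = a/β₁ = 280.35/0.843 = 332.56 mm; ε'_s = 0.003(c − d')/c = 0.0025 ≥ f_y/E_s = 0.0025, so compression steel does yield.
M_n = (A_s − A'_s) f_y (d − a/2) + A'_s f_y (d − d') = [1935000 × (655 − 140.175) + 515000 × (655 − 53)] × 10⁻⁶ = 996.19 + 310.03 = 1306.22 kN·m.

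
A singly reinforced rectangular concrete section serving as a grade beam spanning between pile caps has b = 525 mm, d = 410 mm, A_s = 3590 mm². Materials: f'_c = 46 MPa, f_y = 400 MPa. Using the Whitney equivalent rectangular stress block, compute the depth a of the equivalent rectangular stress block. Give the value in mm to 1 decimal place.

T = A_s f_y = 3590 × 400 = 1436000 N = 1436 kN.
Setting C = 0.85 f'_c a b equal to T: a = 1436000/(0.85 × 46 × 525) = 70.0 mm.

a ≈ 70.0 mm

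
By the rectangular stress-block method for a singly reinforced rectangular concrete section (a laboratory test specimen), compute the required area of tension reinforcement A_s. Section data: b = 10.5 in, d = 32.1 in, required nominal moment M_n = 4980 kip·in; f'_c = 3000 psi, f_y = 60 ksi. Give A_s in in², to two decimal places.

A_s ≈ 2.87 in²

From M_n = 0.85 f'_c a b (d − a/2):
a = d − √(d² − 2M_n/(0.85 f'_c b)) = 32.1 − √(32.1² − 2 × 4980/(0.85 × 3 × 10.5)) = 6.440 in.
A_s = 0.85 f'_c a b / f_y = 0.85 × 3 × 6.440 × 10.5 / 60 = 2.874 in².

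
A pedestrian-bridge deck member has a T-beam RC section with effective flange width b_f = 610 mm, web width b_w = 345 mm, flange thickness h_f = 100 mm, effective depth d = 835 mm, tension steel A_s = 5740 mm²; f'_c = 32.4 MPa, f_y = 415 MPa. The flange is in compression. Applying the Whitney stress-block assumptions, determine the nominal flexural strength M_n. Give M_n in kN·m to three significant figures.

M_n ≈ 1810 kN·m

Tension: T = A_s f_y = 5740 × 415 = 2382100 N.
Try a within the flange: a = T/(0.85 f'_c b_f) = 2382100/(0.85 × 32.4 × 610) = 141.80 mm.
a = 141.80 > h_f = 100 mm: the block extends into the web. Split into flange-overhang and web parts.
C_f = 0.85 f'_c (b_f − b_w) h_f = 0.85 × 32.4 × (610 − 345) × 100 = 729810 N.
Remaining web compression depth: a_w = (T − C_f)/(0.85 f'_c b_w) = (2382100 − 729810)/(0.85 × 32.4 × 345) = 173.90 mm.
M_n = C_f(d − h_f/2) + (T − C_f)(d − a_w/2) = 729810 × (835 − 50) + 1652290 × (835 − 86.95) = 572.90 + 1236.00 = 1808.90 × 10⁶ N·mm.
M_n = 1808.90 kN·m.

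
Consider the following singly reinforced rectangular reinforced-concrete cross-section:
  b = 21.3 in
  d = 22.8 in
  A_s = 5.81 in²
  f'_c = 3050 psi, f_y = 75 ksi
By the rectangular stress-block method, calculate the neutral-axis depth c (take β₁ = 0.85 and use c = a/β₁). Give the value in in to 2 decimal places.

T = A_s f_y = 5.81 × 75 = 435.75 kips.
a = T/(0.85 f'_c b) = 435.75/(0.85 × 3.05 × 21.3) = 7.8911 in.
With β₁ = 0.85, c = a/β₁ = 7.8911/0.85 = 9.28 in.

c ≈ 9.28 in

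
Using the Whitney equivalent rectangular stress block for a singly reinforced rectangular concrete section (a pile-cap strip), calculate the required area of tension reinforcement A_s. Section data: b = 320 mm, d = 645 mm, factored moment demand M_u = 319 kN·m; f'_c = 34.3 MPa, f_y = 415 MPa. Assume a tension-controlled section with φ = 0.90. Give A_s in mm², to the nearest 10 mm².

M_n = M_u/φ = 319/0.90 = 354.444 kN·m.
With M_n = 0.85 f'_c a b (d − a/2), solve the quadratic for a:
a = d − √(d² − 2M_n/(0.85 f'_c b)) = 645 − √(645² − 2 × 354.444×10⁶/(0.85 × 34.3 × 320)) = 61.87 mm.
A_s = 0.85 f'_c a b / f_y = 0.85 × 34.3 × 61.87 × 320 / 415 = 1390.9 mm².

A_s ≈ 1390 mm²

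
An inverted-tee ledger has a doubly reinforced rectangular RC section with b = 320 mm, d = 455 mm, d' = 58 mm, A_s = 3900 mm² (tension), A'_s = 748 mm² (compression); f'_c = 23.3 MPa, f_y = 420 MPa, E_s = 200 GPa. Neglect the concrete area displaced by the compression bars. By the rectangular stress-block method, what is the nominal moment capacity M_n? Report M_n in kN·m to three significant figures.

Assume both tension and compression steel yield.
Net tension couple steel: A_s − A'_s = 3152 mm².
a = (A_s − A'_s) f_y / (0.85 f'_c b) = 1323840/(0.85 × 23.3 × 320) = 208.89 mm.
c = a/β₁ = 208.89/0.85 = 245.75 mm; ε'_s = 0.003(c − d')/c = 0.0023 ≥ f_y/E_s = 0.0021, so compression steel does yield.
M_n = (A_s − A'_s) f_y (d − a/2) + A'_s f_y (d − d') = [1323840 × (455 − 104.445) + 314160 × (455 − 58)] × 10⁻⁶ = 464.08 + 124.72 = 588.80 kN·m.

M_n ≈ 589 kN·m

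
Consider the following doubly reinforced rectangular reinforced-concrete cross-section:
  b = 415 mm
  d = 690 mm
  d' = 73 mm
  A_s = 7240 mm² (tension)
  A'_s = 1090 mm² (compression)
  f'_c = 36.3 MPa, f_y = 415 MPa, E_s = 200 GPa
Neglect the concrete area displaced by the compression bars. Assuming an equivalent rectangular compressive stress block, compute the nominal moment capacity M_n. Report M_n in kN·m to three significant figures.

Assume both tension and compression steel yield.
Net tension couple steel: A_s − A'_s = 6150 mm².
a = (A_s − A'_s) f_y / (0.85 f'_c b) = 2552250/(0.85 × 36.3 × 415) = 199.32 mm.
c = a/β₁ = 199.32/0.791 = 251.98 mm; ε'_s = 0.003(c − d')/c = 0.0021 ≥ f_y/E_s = 0.0021, so compression steel does yield.
M_n = (A_s − A'_s) f_y (d − a/2) + A'_s f_y (d − d') = [2552250 × (690 − 99.66) + 452350 × (690 − 73)] × 10⁻⁶ = 1506.70 + 279.10 = 1785.80 kN·m.

M_n ≈ 1790 kN·m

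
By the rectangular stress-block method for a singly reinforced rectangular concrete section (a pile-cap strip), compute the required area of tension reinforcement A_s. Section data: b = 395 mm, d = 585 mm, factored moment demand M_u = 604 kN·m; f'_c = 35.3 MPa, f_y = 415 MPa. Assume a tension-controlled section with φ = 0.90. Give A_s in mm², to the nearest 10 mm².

A_s ≈ 3040 mm²

M_n = M_u/φ = 604/0.90 = 671.111 kN·m.
With M_n = 0.85 f'_c a b (d − a/2), solve the quadratic for a:
a = d − √(d² − 2M_n/(0.85 f'_c b)) = 585 − √(585² − 2 × 671.111×10⁶/(0.85 × 35.3 × 395)) = 106.49 mm.
A_s = 0.85 f'_c a b / f_y = 0.85 × 35.3 × 106.49 × 395 / 415 = 3041.2 mm².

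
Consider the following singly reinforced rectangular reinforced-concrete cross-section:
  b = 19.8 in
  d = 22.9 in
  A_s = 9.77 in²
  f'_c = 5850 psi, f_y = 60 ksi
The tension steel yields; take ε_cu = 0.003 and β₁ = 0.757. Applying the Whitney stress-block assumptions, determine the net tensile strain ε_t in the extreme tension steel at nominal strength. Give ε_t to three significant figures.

a = A_s f_y/(0.85 f'_c b) = 5.954 in.
β₁ = 0.757, so c = a/β₁ = 5.954/0.757 = 7.865 in.
From the linear strain diagram with ε_cu = 0.003: ε_t = 0.003 (d − c)/c = 0.003 × (22.9 − 7.865)/7.865 = 0.00573.
Since ε_t ≥ 0.005, the section is tension-controlled.

ε_t ≈ 0.00573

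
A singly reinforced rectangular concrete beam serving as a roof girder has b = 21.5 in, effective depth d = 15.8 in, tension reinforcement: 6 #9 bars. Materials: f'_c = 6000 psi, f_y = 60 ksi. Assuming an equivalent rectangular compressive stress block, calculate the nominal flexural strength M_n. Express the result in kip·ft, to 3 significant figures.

M_n ≈ 425 kip·ft

A_s = 6 × 1 = 6 in².
T = A_s f_y = 6 × 60 = 360 kips.
a = T/(0.85 f'_c b) = 360/(0.85 × 6 × 21.5) = 3.283 in.
M_n = T(d − a/2) = 360 × (15.8 − 1.6415) = 5097.1 kip·in = 5097.1/12 = 424.76 kip·ft.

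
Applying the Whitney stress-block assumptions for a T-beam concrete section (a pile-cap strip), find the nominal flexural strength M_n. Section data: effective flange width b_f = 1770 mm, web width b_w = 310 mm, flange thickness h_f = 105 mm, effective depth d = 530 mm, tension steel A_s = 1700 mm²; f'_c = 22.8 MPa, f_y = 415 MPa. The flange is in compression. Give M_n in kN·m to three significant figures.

Tension: T = A_s f_y = 1700 × 415 = 705500 N.
Try a within the flange: a = T/(0.85 f'_c b_f) = 705500/(0.85 × 22.8 × 1770) = 20.57 mm.
Since a = 20.57 ≤ h_f = 105 mm, the stress block lies entirely in the flange; analyse as a rectangular beam of width b_f.
M_n = T(d − a/2) = 705500 × (530 − 10.285) = 366.66 × 10⁶ N·mm.
M_n = 366.66 kN·m.

M_n ≈ 367 kN·m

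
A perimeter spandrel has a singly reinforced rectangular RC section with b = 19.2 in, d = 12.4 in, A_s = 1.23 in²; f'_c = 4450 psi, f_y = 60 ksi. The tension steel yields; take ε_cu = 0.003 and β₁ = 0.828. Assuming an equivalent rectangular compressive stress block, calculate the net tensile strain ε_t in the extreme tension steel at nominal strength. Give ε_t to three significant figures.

a = A_s f_y/(0.85 f'_c b) = 1.016 in.
β₁ = 0.828, so c = a/β₁ = 1.016/0.828 = 1.227 in.
From the linear strain diagram with ε_cu = 0.003: ε_t = 0.003 (d − c)/c = 0.003 × (12.4 − 1.227)/1.227 = 0.0273.
Since ε_t ≥ 0.005, the section is tension-controlled.

ε_t ≈ 0.0273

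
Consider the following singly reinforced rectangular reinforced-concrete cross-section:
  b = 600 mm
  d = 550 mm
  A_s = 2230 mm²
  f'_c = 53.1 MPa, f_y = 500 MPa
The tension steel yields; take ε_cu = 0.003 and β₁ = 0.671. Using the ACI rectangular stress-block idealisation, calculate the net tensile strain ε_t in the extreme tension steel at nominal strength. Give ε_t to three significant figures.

a = A_s f_y/(0.85 f'_c b) = 41.17 mm.
β₁ = 0.671, so c = a/β₁ = 41.17/0.671 = 61.36 mm.
From the linear strain diagram with ε_cu = 0.003: ε_t = 0.003 (d − c)/c = 0.003 × (550 − 61.36)/61.36 = 0.0239.
Since ε_t ≥ 0.005, the section is tension-controlled.

ε_t ≈ 0.0239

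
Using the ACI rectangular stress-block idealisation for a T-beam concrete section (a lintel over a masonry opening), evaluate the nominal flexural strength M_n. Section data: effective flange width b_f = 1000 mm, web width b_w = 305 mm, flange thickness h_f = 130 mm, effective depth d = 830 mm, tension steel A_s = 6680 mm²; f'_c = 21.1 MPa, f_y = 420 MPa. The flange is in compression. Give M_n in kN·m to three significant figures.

M_n ≈ 2090 kN·m

Tension: T = A_s f_y = 6680 × 420 = 2805600 N.
Try a within the flange: a = T/(0.85 f'_c b_f) = 2805600/(0.85 × 21.1 × 1000) = 156.43 mm.
a = 156.43 > h_f = 130 mm: the block extends into the web. Split into flange-overhang and web parts.
C_f = 0.85 f'_c (b_f − b_w) h_f = 0.85 × 21.1 × (1000 − 305) × 130 = 1620427 N.
Remaining web compression depth: a_w = (T − C_f)/(0.85 f'_c b_w) = (2805600 − 1620427)/(0.85 × 21.1 × 305) = 216.66 mm.
M_n = C_f(d − h_f/2) + (T − C_f)(d − a_w/2) = 1620427 × (830 − 65) + 1185173 × (830 − 108.33) = 1239.63 + 855.30 = 2094.93 × 10⁶ N·mm.
M_n = 2094.93 kN·m.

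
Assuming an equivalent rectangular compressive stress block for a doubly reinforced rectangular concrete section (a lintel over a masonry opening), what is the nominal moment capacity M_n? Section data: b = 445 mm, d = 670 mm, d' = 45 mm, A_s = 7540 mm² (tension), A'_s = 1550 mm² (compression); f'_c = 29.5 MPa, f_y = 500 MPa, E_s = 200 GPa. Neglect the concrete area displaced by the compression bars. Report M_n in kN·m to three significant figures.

M_n ≈ 2090 kN·m

Assume both tension and compression steel yield.
Net tension couple steel: A_s − A'_s = 5990 mm².
a = (A_s − A'_s) f_y / (0.85 f'_c b) = 2995000/(0.85 × 29.5 × 445) = 268.41 mm.
c = a/β₁ = 268.41/0.839 = 319.92 mm; ε'_s = 0.003(c − d')/c = 0.0026 ≥ f_y/E_s = 0.0025, so compression steel does yield.
M_n = (A_s − A'_s) f_y (d − a/2) + A'_s f_y (d − d') = [2995000 × (670 − 134.205) + 775000 × (670 − 45)] × 10⁻⁶ = 1604.71 + 484.38 = 2089.09 kN·m.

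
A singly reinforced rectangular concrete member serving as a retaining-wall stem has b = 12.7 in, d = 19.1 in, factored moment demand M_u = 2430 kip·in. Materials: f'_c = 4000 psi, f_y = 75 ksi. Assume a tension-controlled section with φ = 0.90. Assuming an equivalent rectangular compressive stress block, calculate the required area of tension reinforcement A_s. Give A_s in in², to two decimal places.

A_s ≈ 2.08 in²

M_n = M_u/φ = 2430/0.90 = 2700 kip·in.
From M_n = 0.85 f'_c a b (d − a/2):
a = d − √(d² − 2M_n/(0.85 f'_c b)) = 19.1 − √(19.1² − 2 × 2700/(0.85 × 4 × 12.7)) = 3.616 in.
A_s = 0.85 f'_c a b / f_y = 0.85 × 4 × 3.616 × 12.7 / 75 = 2.082 in².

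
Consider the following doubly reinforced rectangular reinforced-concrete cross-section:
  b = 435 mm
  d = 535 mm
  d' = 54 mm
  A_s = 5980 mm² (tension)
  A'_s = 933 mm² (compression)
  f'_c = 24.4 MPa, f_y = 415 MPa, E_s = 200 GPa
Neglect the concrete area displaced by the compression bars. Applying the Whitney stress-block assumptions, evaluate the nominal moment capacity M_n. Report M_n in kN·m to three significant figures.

M_n ≈ 1060 kN·m

Assume both tension and compression steel yield.
Net tension couple steel: A_s − A'_s = 5047 mm².
a = (A_s − A'_s) f_y / (0.85 f'_c b) = 2094505/(0.85 × 24.4 × 435) = 232.16 mm.
c = a/β₁ = 232.16/0.85 = 273.13 mm; ε'_s = 0.003(c − d')/c = 0.0024 ≥ f_y/E_s = 0.0021, so compression steel does yield.
M_n = (A_s − A'_s) f_y (d − a/2) + A'_s f_y (d − d') = [2094505 × (535 − 116.08) + 387195 × (535 − 54)] × 10⁻⁶ = 877.43 + 186.24 = 1063.67 kN·m.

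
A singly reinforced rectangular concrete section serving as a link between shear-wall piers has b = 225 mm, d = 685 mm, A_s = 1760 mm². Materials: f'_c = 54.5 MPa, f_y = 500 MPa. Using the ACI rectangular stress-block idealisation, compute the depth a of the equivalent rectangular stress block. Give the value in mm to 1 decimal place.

T = A_s f_y = 1760 × 500 = 880000 N = 880 kN.
Setting C = 0.85 f'_c a b equal to T: a = 880000/(0.85 × 54.5 × 225) = 84.4 mm.

a ≈ 84.4 mm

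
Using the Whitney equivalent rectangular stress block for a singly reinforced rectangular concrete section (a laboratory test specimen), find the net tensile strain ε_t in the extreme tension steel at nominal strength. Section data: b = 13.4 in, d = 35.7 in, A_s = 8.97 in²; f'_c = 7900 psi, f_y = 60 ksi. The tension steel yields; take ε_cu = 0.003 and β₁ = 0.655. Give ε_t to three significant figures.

a = A_s f_y/(0.85 f'_c b) = 5.981 in.
β₁ = 0.655, so c = a/β₁ = 5.981/0.655 = 9.131 in.
From the linear strain diagram with ε_cu = 0.003: ε_t = 0.003 (d − c)/c = 0.003 × (35.7 − 9.131)/9.131 = 0.00873.
Since ε_t ≥ 0.005, the section is tension-controlled.

ε_t ≈ 0.00873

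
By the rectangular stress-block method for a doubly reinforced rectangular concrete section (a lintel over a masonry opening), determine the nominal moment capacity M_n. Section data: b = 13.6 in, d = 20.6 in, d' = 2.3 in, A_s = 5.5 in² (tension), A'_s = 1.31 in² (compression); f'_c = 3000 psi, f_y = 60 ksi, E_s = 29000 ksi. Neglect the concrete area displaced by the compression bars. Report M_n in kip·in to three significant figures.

Assume both steels yield.
a = (A_s − A'_s) f_y/(0.85 f'_c b) = (5.5 − 1.31) × 60/(0.85 × 3 × 13.6) = 7.249 in.
c = a/β₁ = 7.249/0.85 = 8.528 in; ε'_s = 0.003(c − d')/c = 0.0022 ≥ ε_y = 0.0021, so the compression steel yields.
M_n = (A_s − A'_s) f_y (d − a/2) + A'_s f_y (d − d') = 251.4 × (20.6 − 3.6245) + 78.6 × (20.6 − 2.3) = 4267.6 + 1438.4 = 5706.0 kip·in.

M_n ≈ 5710 kip·in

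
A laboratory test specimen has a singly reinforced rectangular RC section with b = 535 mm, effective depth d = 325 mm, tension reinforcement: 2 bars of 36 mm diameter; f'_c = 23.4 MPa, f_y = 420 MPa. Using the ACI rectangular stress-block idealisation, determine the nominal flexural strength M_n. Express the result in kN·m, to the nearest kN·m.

M_n ≈ 244 kN·m

A_s = 2 × 1018 = 2036 mm².
T = A_s f_y = 2036 × 420 = 855120 N = 855.12 kN.
From C = T: a = T/(0.85 f'_c b) = 855120/(0.85 × 23.4 × 535) = 80.36 mm.
M_n = T(d − a/2) = 855.12 kN × (325 − 40.18) mm = 243.56 kN·m.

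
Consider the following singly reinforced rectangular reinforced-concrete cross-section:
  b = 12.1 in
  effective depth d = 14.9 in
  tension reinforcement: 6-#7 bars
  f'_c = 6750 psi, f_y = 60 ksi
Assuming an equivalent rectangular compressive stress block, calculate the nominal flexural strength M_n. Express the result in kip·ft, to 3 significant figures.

M_n ≈ 240 kip·ft

A_s = 6 × 0.6 = 3.6 in².
T = A_s f_y = 3.6 × 60 = 216 kips.
a = T/(0.85 f'_c b) = 216/(0.85 × 6.75 × 12.1) = 3.111 in.
M_n = T(d − a/2) = 216 × (14.9 − 1.5555) = 2882.4 kip·in = 2882.4/12 = 240.20 kip·ft.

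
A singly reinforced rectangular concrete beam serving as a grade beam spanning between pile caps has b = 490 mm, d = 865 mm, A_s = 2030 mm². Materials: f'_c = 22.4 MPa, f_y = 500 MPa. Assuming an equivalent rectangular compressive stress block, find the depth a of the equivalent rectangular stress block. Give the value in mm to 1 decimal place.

T = A_s f_y = 2030 × 500 = 1015000 N = 1015 kN.
Setting C = 0.85 f'_c a b equal to T: a = 1015000/(0.85 × 22.4 × 490) = 108.8 mm.

a ≈ 108.8 mm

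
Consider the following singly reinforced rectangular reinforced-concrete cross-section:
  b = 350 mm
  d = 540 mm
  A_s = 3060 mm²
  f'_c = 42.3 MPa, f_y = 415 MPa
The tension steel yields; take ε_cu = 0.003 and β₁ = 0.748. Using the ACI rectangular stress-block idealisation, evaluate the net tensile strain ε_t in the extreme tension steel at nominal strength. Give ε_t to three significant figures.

ε_t ≈ 0.00901

a = A_s f_y/(0.85 f'_c b) = 100.91 mm.
β₁ = 0.748, so c = a/β₁ = 100.91/0.748 = 134.91 mm.
From the linear strain diagram with ε_cu = 0.003: ε_t = 0.003 (d − c)/c = 0.003 × (540 − 134.91)/134.91 = 0.00901.
Since ε_t ≥ 0.005, the section is tension-controlled.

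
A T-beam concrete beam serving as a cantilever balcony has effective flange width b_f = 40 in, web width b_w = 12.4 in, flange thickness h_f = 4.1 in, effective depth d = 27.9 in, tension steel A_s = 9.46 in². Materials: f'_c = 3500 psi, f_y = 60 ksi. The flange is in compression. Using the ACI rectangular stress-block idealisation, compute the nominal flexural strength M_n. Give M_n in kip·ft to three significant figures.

Tension: T = A_s f_y = 9.46 × 60 = 567.6 kips.
Try a within the flange: a = T/(0.85 f'_c b_f) = 567.6/(0.85 × 3.5 × 40) = 4.770 in.
a = 4.770 > h_f = 4.1 in: the block extends into the web. Split into flange-overhang and web parts.
C_f = 0.85 f'_c (b_f − b_w) h_f = 0.85 × 3.5 × (40 − 12.4) × 4.1 = 336.7 kips.
Remaining web compression depth: a_w = (T − C_f)/(0.85 f'_c b_w) = (567.6 − 336.7)/(0.85 × 3.5 × 12.4) = 6.259 in.
M_n = C_f(d − h_f/2) + (T − C_f)(d − a_w/2) = 336.7 × (27.9 − 2.05) + 230.9 × (27.9 − 3.1295) = 8703.7 + 5719.5 = 14423.2 kip·in.
M_n = 14423.2/12 = 1201.93 kip·ft.

M_n ≈ 1200 kip·ft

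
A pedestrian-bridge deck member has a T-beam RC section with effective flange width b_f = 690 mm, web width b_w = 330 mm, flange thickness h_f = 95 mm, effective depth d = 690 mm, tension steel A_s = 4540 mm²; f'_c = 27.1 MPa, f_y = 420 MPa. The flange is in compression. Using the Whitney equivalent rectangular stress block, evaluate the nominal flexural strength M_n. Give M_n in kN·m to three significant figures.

Tension: T = A_s f_y = 4540 × 420 = 1906800 N.
Try a within the flange: a = T/(0.85 f'_c b_f) = 1906800/(0.85 × 27.1 × 690) = 119.97 mm.
a = 119.97 > h_f = 95 mm: the block extends into the web. Split into flange-overhang and web parts.
C_f = 0.85 f'_c (b_f − b_w) h_f = 0.85 × 27.1 × (690 − 330) × 95 = 787797 N.
Remaining web compression depth: a_w = (T − C_f)/(0.85 f'_c b_w) = (1906800 − 787797)/(0.85 × 27.1 × 330) = 147.21 mm.
M_n = C_f(d − h_f/2) + (T − C_f)(d − a_w/2) = 787797 × (690 − 47.5) + 1119003 × (690 − 73.605) = 506.16 + 689.75 = 1195.91 × 10⁶ N·mm.
M_n = 1195.91 kN·m.

M_n ≈ 1200 kN·m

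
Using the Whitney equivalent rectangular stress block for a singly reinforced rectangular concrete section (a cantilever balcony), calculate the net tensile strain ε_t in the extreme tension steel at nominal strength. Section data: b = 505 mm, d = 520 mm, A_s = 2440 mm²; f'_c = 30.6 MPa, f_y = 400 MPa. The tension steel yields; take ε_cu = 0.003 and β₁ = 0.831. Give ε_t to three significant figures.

a = A_s f_y/(0.85 f'_c b) = 74.31 mm.
β₁ = 0.831, so c = a/β₁ = 74.31/0.831 = 89.42 mm.
From the linear strain diagram with ε_cu = 0.003: ε_t = 0.003 (d − c)/c = 0.003 × (520 − 89.42)/89.42 = 0.0144.
Since ε_t ≥ 0.005, the section is tension-controlled.

ε_t ≈ 0.0144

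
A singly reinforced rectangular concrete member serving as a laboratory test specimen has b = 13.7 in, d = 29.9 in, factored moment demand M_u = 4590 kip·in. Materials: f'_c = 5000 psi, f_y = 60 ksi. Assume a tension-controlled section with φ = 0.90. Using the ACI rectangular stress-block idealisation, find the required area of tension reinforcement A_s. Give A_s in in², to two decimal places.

A_s ≈ 3.00 in²

M_n = M_u/φ = 4590/0.90 = 5100 kip·in.
From M_n = 0.85 f'_c a b (d − a/2):
a = d − √(d² − 2M_n/(0.85 f'_c b)) = 29.9 − √(29.9² − 2 × 5100/(0.85 × 5 × 13.7)) = 3.089 in.
A_s = 0.85 f'_c a b / f_y = 0.85 × 5 × 3.089 × 13.7 / 60 = 2.998 in².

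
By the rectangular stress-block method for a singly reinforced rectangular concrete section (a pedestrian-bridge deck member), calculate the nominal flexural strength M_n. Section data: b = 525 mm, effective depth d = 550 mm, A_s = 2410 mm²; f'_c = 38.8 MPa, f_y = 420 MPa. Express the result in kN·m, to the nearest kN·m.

T = A_s f_y = 2410 × 420 = 1012200 N = 1012.2 kN.
From C = T: a = T/(0.85 f'_c b) = 1012200/(0.85 × 38.8 × 525) = 58.46 mm.
M_n = T(d − a/2) = 1012.2 kN × (550 − 29.23) mm = 527.12 kN·m.

M_n ≈ 527 kN·m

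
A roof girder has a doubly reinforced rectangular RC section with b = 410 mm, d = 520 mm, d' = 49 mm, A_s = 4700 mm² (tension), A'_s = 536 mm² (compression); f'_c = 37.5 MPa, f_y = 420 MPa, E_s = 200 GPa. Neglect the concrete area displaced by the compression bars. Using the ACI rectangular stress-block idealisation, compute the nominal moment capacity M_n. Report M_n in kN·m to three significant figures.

Assume both tension and compression steel yield.
Net tension couple steel: A_s − A'_s = 4164 mm².
a = (A_s − A'_s) f_y / (0.85 f'_c b) = 1748880/(0.85 × 37.5 × 410) = 133.82 mm.
c = a/β₁ = 133.82/0.782 = 171.13 mm; ε'_s = 0.003(c − d')/c = 0.0021 ≥ f_y/E_s = 0.0021, so compression steel does yield.
M_n = (A_s − A'_s) f_y (d − a/2) + A'_s f_y (d − d') = [1748880 × (520 − 66.91) + 225120 × (520 − 49)] × 10⁻⁶ = 792.40 + 106.03 = 898.43 kN·m.

M_n ≈ 898 kN·m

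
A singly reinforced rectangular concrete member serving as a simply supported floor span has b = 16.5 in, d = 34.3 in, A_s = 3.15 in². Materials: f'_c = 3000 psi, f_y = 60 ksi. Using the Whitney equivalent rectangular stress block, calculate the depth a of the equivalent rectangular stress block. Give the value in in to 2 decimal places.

a ≈ 4.49 in

T = A_s f_y = 3.15 × 60 = 189 kips.
a = T/(0.85 f'_c b) = 189/(0.85 × 3 × 16.5) = 4.49 in.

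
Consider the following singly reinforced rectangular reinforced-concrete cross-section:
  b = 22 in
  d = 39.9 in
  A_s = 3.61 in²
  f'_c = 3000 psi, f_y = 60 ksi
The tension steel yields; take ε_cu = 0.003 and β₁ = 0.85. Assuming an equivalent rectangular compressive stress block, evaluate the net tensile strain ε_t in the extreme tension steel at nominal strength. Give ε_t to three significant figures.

a = A_s f_y/(0.85 f'_c b) = 3.861 in.
β₁ = 0.85, so c = a/β₁ = 3.861/0.85 = 4.542 in.
From the linear strain diagram with ε_cu = 0.003: ε_t = 0.003 (d − c)/c = 0.003 × (39.9 − 4.542)/4.542 = 0.0234.
Since ε_t ≥ 0.005, the section is tension-controlled.

ε_t ≈ 0.0234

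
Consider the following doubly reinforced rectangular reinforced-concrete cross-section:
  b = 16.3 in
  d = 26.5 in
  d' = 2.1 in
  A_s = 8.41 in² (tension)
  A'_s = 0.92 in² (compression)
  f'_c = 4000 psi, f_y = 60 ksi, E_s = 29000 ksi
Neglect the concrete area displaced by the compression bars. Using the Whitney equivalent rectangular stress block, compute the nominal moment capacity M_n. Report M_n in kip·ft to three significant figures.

Assume both steels yield.
a = (A_s − A'_s) f_y/(0.85 f'_c b) = (8.41 − 0.92) × 60/(0.85 × 4 × 16.3) = 8.109 in.
c = a/β₁ = 8.109/0.85 = 9.540 in; ε'_s = 0.003(c − d')/c = 0.0023 ≥ ε_y = 0.0021, so the compression steel yields.
M_n = (A_s − A'_s) f_y (d − a/2) + A'_s f_y (d − d') = 449.4 × (26.5 − 4.0545) + 55.2 × (26.5 − 2.1) = 10087.0 + 1346.9 = 11433.9 kip·in = 11433.9/12 = 952.83 kip·ft.

M_n ≈ 953 kip·ft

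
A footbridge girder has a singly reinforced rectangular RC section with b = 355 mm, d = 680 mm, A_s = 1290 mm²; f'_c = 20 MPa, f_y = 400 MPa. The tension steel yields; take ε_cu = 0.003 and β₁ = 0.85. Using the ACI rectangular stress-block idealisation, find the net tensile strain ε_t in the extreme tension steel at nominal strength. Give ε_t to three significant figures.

ε_t ≈ 0.0173

a = A_s f_y/(0.85 f'_c b) = 85.50 mm.
β₁ = 0.85, so c = a/β₁ = 85.50/0.85 = 100.59 mm.
From the linear strain diagram with ε_cu = 0.003: ε_t = 0.003 (d − c)/c = 0.003 × (680 − 100.59)/100.59 = 0.0173.
Since ε_t ≥ 0.005, the section is tension-controlled.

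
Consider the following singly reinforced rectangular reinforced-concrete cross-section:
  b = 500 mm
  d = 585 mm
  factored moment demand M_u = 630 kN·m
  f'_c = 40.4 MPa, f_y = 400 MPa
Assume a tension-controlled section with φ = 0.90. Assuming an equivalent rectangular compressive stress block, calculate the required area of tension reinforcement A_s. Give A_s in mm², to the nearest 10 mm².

M_n = M_u/φ = 630/0.90 = 700 kN·m.
With M_n = 0.85 f'_c a b (d − a/2), solve the quadratic for a:
a = d − √(d² − 2M_n/(0.85 f'_c b)) = 585 − √(585² − 2 × 700×10⁶/(0.85 × 40.4 × 500)) = 74.42 mm.
A_s = 0.85 f'_c a b / f_y = 0.85 × 40.4 × 74.42 × 500 / 400 = 3194.5 mm².

A_s ≈ 3190 mm²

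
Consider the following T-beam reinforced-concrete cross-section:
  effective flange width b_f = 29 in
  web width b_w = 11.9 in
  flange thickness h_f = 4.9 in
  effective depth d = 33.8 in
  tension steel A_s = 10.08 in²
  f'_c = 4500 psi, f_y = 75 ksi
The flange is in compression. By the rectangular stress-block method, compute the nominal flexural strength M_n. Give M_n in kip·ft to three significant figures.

M_n ≈ 1890 kip·ft

Tension: T = A_s f_y = 10.08 × 75 = 756 kips.
Try a within the flange: a = T/(0.85 f'_c b_f) = 756/(0.85 × 4.5 × 29) = 6.815 in.
a = 6.815 > h_f = 4.9 in: the block extends into the web. Split into flange-overhang and web parts.
C_f = 0.85 f'_c (b_f − b_w) h_f = 0.85 × 4.5 × (29 − 11.9) × 4.9 = 320.5 kips.
Remaining web compression depth: a_w = (T − C_f)/(0.85 f'_c b_w) = (756 − 320.5)/(0.85 × 4.5 × 11.9) = 9.568 in.
M_n = C_f(d − h_f/2) + (T − C_f)(d − a_w/2) = 320.5 × (33.8 − 2.45) + 435.5 × (33.8 − 4.784) = 10047.7 + 12636.5 = 22684.2 kip·in.
M_n = 22684.2/12 = 1890.35 kip·ft.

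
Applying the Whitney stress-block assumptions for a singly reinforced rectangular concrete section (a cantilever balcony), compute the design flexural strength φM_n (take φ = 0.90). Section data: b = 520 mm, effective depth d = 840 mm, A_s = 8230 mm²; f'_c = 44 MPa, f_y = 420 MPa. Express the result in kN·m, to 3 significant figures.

T = A_s f_y = 8230 × 420 = 3456600 N = 3456.6 kN.
From C = T: a = T/(0.85 f'_c b) = 3456600/(0.85 × 44 × 520) = 177.74 mm.
M_n = T(d − a/2) = 3456.6 kN × (840 − 88.87) mm = 2596.36 kN·m.
φM_n = 0.90 × 2596.36 = 2336.72 kN·m.

φM_n ≈ 2340 kN·m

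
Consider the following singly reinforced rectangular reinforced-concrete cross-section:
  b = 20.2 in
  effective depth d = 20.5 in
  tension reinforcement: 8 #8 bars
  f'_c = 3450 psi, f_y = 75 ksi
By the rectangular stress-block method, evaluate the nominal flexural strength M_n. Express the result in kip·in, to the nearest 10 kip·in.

A_s = 8 × 0.79 = 6.32 in².
T = A_s f_y = 6.32 × 75 = 474 kips.
a = T/(0.85 f'_c b) = 474/(0.85 × 3.45 × 20.2) = 8.002 in.
M_n = T(d − a/2) = 474 × (20.5 − 4.001) = 7820.5 kip·in.

M_n ≈ 7820 kip·in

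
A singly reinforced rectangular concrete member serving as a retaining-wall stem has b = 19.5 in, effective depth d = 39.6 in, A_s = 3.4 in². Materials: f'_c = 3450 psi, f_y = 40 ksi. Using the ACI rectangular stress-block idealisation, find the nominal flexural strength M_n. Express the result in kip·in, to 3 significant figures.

M_n ≈ 5220 kip·in

T = A_s f_y = 3.4 × 40 = 136 kips.
a = T/(0.85 f'_c b) = 136/(0.85 × 3.45 × 19.5) = 2.378 in.
M_n = T(d − a/2) = 136 × (39.6 − 1.189) = 5223.9 kip·in.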